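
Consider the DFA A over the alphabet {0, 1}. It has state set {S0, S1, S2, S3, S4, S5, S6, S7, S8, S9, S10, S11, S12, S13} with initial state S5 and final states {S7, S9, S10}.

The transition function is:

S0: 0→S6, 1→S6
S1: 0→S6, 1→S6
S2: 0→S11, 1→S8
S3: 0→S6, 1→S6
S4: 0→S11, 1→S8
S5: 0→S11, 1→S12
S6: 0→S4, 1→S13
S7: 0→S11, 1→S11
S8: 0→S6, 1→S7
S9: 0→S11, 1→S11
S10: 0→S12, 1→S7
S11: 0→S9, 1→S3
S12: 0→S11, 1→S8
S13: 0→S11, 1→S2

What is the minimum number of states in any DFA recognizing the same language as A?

States {S0,S1,S10} cannot be reached from the start state, so discard them.
Initial partition by acceptance: {S7,S9} | {S2,S3,S4,S5,S6,S8,S11,S12,S13}.
Refine {S2,S3,S4,S5,S6,S8,S11,S12,S13} on symbol 0: members go to different blocks, giving {S2,S3,S4,S5,S6,S8,S12,S13} and {S11}.
Refine {S2,S3,S4,S5,S6,S8,S12,S13} on symbol 0: members go to different blocks, giving {S2,S4,S5,S12,S13} and {S3,S6,S8}.
Refine {S2,S4,S5,S12,S13} on symbol 1: members go to different blocks, giving {S2,S4,S12} and {S5,S13}.
On input 0, block {S3,S6,S8} splits into {S3,S8} and {S6}.
Split {S3,S8} by δ(·,1) → {S3} and {S8}.
Stable partition: {S7,S9} | {S2,S4,S12} | {S11} | {S3} | {S5,S13} | {S6} | {S8} — 7 equivalence classes.

7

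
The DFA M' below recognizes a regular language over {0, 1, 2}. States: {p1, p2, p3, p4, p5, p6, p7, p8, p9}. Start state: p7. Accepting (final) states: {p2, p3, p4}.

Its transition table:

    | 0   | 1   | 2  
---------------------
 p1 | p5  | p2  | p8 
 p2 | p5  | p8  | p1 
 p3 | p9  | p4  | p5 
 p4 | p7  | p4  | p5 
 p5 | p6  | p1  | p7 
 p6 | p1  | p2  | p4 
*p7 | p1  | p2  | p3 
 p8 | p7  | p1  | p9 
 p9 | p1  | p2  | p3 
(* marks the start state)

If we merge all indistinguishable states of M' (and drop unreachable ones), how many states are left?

5

All states are reachable from the start state.
Start with accepting vs non-accepting: {p2,p3,p4} | {p1,p5,p6,p7,p8,p9}.
On input 1, block {p2,p3,p4} splits into {p3,p4} and {p2}.
Split {p1,p5,p6,p7,p8,p9} by δ(·,1) → {p1,p6,p7,p9} and {p5,p8}.
Refine {p1,p6,p7,p9} on symbol 0: members go to different blocks, giving {p6,p7,p9} and {p1}.
Stable partition: {p3,p4} | {p6,p7,p9} | {p2} | {p5,p8} | {p1} — 5 equivalence classes.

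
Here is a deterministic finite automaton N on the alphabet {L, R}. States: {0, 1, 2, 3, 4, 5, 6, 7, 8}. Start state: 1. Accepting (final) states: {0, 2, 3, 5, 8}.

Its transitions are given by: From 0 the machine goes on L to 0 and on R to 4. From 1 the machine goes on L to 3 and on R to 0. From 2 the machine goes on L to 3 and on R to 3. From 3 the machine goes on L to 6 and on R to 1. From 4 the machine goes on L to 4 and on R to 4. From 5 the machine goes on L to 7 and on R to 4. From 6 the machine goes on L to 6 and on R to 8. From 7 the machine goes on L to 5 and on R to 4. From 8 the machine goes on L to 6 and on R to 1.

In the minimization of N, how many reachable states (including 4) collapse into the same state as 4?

First remove the unreachable states {2,5,7}; 6 states remain.
Start with accepting vs non-accepting: {0,3,8} | {1,4,6}.
On input L, block {0,3,8} splits into {3,8} and {0}.
Split {1,4,6} by δ(·,L) → {4,6} and {1}.
Refine {4,6} on symbol R: members go to different blocks, giving {4} and {6}.
No further refinement is possible. Final partition (5 blocks): {3,8} | {4} | {0} | {1} | {6}.
State 4 belongs to the block {4}, which has 1 states.

1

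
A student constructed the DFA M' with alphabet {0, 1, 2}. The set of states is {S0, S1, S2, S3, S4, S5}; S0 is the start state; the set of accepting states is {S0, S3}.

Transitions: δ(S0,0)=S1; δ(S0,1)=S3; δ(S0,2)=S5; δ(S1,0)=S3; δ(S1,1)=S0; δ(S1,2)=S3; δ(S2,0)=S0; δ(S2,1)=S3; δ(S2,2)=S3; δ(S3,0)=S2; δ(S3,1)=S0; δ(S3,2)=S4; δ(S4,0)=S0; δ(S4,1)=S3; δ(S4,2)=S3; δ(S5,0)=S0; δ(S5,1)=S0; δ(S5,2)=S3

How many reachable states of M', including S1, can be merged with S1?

4

All states are reachable from the start state.
Initial partition by acceptance: {S0,S3} | {S1,S2,S4,S5}.
No further refinement is possible. Final partition (2 blocks): {S0,S3} | {S1,S2,S4,S5}.
The equivalence class containing S1 is {S1,S2,S4,S5}, of size 4.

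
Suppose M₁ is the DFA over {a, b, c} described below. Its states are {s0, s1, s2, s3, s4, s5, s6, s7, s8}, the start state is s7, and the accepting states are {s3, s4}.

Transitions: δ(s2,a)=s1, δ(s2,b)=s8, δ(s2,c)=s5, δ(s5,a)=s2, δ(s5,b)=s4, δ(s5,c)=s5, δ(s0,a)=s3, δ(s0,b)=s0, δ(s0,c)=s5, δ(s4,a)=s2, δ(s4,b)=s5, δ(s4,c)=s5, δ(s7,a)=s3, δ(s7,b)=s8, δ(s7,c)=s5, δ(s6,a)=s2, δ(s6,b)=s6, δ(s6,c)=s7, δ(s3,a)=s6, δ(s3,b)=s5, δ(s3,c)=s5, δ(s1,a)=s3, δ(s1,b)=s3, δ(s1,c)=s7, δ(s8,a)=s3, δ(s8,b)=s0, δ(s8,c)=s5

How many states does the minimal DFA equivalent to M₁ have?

All states are reachable from the start state.
Start with accepting vs non-accepting: {s3,s4} | {s0,s1,s2,s5,s6,s7,s8}.
On input a, block {s0,s1,s2,s5,s6,s7,s8} splits into {s0,s1,s7,s8} and {s2,s5,s6}.
Split {s0,s1,s7,s8} by δ(·,b) → {s0,s7,s8} and {s1}.
Refine {s2,s5,s6} on symbol a: members go to different blocks, giving {s5,s6} and {s2}.
On input a, block {s3,s4} splits into {s3} and {s4}.
Refine {s5,s6} on symbol b: members go to different blocks, giving {s5} and {s6}.
No further refinement is possible. Final partition (7 blocks): {s3} | {s0,s7,s8} | {s5} | {s1} | {s2} | {s4} | {s6}.

7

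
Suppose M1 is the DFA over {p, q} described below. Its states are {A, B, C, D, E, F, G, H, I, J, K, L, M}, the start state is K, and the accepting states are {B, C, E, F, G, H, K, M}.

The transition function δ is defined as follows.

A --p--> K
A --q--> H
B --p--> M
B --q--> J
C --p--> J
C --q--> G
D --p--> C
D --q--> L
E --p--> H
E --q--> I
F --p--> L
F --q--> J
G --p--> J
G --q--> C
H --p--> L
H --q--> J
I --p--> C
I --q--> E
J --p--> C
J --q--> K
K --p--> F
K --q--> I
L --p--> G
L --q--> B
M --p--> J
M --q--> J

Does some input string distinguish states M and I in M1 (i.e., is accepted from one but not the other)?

Yes

States {A,D} cannot be reached from the start state, so discard them.
Initial partition by acceptance: {B,C,E,F,G,H,K,M} | {I,J,L}.
Refine {B,C,E,F,G,H,K,M} on symbol p: members go to different blocks, giving {C,F,G,H,M} and {B,E,K}.
On input q, block {C,F,G,H,M} splits into {F,H,M} and {C,G}.
The partition is now stable with 4 blocks: {F,H,M} | {I,J,L} | {B,E,K} | {C,G}.
M and I end up in different blocks, so they are distinguishable. For instance, the string 'ε' is accepted from only M.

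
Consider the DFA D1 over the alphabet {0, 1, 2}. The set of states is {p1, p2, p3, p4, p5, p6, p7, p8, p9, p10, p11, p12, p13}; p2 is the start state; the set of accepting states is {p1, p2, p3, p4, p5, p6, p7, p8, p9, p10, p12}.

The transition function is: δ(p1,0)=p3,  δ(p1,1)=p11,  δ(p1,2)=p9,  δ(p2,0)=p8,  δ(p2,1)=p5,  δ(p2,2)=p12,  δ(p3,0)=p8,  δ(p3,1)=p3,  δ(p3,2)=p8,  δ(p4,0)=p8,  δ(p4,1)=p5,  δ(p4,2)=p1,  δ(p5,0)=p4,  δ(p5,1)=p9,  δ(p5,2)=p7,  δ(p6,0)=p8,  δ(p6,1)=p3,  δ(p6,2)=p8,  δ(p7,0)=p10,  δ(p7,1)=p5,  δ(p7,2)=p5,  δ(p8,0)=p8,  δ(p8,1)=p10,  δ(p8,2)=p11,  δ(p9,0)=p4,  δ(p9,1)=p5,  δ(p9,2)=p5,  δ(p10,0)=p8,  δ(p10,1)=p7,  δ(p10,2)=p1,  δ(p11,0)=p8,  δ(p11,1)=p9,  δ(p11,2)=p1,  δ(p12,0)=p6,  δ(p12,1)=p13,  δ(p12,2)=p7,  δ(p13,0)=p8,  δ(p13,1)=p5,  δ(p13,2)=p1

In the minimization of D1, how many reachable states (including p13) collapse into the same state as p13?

2

All states are reachable from the start state.
P0 = {p1,p2,p3,p4,p5,p6,p7,p8,p9,p10,p12} | {p11,p13}.
Refine {p1,p2,p3,p4,p5,p6,p7,p8,p9,p10,p12} on symbol 1: members go to different blocks, giving {p2,p3,p4,p5,p6,p7,p8,p9,p10} and {p1,p12}.
On input 2, block {p2,p3,p4,p5,p6,p7,p8,p9,p10} splits into {p3,p5,p6,p7,p9} and {p2,p4,p10} and {p8}.
Split {p3,p5,p6,p7,p9} by δ(·,0) → {p5,p7,p9} and {p3,p6}.
Stable partition: {p5,p7,p9} | {p11,p13} | {p1,p12} | {p2,p4,p10} | {p8} | {p3,p6} — 6 equivalence classes.
State p13 belongs to the block {p11,p13}, which has 2 states.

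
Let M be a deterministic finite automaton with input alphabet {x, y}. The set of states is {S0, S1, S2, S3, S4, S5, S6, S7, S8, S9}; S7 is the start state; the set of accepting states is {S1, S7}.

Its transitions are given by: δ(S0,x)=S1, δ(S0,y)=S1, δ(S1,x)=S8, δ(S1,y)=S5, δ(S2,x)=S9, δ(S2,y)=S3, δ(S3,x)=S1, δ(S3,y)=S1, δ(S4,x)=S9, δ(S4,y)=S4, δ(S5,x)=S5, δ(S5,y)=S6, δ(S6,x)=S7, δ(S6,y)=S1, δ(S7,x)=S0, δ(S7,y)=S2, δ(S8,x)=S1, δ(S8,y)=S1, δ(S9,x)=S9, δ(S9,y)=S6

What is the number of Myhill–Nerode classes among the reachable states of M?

3

Reachable states from the start: {S0,S1,S2,S3,S5,S6,S7,S8,S9}. Unreachable: {S4} — drop them.
P0 = {S1,S7} | {S0,S2,S3,S5,S6,S8,S9}.
Split {S0,S2,S3,S5,S6,S8,S9} by δ(·,x) → {S0,S3,S6,S8} and {S2,S5,S9}.
Stable partition: {S1,S7} | {S0,S3,S6,S8} | {S2,S5,S9} — 3 equivalence classes.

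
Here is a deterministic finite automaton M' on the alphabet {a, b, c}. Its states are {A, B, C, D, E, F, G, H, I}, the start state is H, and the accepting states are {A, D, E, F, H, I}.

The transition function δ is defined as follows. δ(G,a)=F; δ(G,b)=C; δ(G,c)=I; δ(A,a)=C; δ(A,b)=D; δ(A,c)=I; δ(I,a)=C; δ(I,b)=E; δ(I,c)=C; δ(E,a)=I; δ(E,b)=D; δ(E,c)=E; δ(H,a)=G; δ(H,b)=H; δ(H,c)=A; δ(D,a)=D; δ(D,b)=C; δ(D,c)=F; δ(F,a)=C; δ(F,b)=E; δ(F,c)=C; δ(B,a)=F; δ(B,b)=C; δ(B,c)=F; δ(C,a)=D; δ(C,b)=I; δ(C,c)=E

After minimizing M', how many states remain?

Reachable states from the start: {A,C,D,E,F,G,H,I}. Unreachable: {B} — drop them.
P0 = {A,D,E,F,H,I} | {C,G}.
On input a, block {A,D,E,F,H,I} splits into {A,F,H,I} and {D,E}.
Refine {A,F,H,I} on symbol b: members go to different blocks, giving {A,F,I} and {H}.
Refine {A,F,I} on symbol c: members go to different blocks, giving {F,I} and {A}.
On input a, block {C,G} splits into {C} and {G}.
Split {D,E} by δ(·,a) → {D} and {E}.
The partition is now stable with 7 blocks: {F,I} | {C} | {D} | {H} | {A} | {G} | {E}.

7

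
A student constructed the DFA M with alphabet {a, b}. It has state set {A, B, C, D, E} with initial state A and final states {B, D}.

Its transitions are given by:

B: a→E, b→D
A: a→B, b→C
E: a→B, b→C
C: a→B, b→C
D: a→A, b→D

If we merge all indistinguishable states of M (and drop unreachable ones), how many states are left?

2

All states are reachable from the start state.
Start with accepting vs non-accepting: {B,D} | {A,C,E}.
Stable partition: {B,D} | {A,C,E} — 2 equivalence classes.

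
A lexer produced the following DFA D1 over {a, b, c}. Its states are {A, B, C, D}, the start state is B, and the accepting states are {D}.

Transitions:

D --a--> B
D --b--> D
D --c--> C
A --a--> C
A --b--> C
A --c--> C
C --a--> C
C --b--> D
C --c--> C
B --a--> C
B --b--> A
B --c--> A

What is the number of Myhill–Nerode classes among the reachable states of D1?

4

Every state is reachable, so we keep all 4.
P0 = {D} | {A,B,C}.
On input b, block {A,B,C} splits into {A,B} and {C}.
Refine {A,B} on symbol b: members go to different blocks, giving {A} and {B}.
Stable partition: {D} | {A} | {C} | {B} — 4 equivalence classes.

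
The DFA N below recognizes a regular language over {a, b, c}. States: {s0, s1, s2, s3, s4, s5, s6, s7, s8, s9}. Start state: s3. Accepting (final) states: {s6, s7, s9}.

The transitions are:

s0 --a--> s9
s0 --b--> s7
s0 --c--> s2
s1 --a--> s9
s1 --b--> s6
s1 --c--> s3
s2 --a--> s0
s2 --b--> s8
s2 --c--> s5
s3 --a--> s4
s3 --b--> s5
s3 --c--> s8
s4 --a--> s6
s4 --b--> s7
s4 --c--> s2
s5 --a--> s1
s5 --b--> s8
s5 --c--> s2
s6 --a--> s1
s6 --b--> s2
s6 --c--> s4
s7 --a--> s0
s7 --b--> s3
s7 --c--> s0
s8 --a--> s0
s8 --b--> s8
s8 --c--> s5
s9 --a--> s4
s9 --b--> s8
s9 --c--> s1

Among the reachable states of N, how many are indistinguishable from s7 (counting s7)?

Every state is reachable, so we keep all 10.
Initial partition by acceptance: {s6,s7,s9} | {s0,s1,s2,s3,s4,s5,s8}.
Split {s0,s1,s2,s3,s4,s5,s8} by δ(·,a) → {s2,s3,s5,s8} and {s0,s1,s4}.
The partition is now stable with 3 blocks: {s6,s7,s9} | {s2,s3,s5,s8} | {s0,s1,s4}.
The equivalence class containing s7 is {s6,s7,s9}, of size 3.

3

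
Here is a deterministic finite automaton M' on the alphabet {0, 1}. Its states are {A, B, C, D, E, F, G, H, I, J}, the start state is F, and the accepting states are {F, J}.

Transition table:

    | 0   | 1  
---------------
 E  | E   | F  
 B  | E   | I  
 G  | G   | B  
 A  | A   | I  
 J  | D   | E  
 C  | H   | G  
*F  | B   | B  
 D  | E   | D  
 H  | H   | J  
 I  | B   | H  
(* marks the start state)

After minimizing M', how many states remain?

First remove the unreachable states {A,C,G}; 7 states remain.
P0 = {F,J} | {B,D,E,H,I}.
On input 1, block {B,D,E,H,I} splits into {B,D,I} and {E,H}.
On input 1, block {F,J} splits into {F} and {J}.
Refine {B,D,I} on symbol 0: members go to different blocks, giving {B,D} and {I}.
On input 1, block {B,D} splits into {B} and {D}.
Refine {E,H} on symbol 1: members go to different blocks, giving {E} and {H}.
The partition is now stable with 7 blocks: {F} | {B} | {E} | {J} | {I} | {D} | {H}.

7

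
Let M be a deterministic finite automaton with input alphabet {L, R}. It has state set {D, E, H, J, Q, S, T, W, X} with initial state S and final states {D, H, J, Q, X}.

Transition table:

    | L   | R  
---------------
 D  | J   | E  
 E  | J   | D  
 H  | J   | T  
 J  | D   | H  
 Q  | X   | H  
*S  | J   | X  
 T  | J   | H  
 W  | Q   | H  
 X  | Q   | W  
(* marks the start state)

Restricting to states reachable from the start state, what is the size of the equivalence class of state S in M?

4

P0 = {D,H,J,Q,X} | {E,S,T,W}.
Split {D,H,J,Q,X} by δ(·,R) → {D,H,X} and {J,Q}.
Stable partition: {D,H,X} | {E,S,T,W} | {J,Q} — 3 equivalence classes.
The equivalence class containing S is {E,S,T,W}, of size 4.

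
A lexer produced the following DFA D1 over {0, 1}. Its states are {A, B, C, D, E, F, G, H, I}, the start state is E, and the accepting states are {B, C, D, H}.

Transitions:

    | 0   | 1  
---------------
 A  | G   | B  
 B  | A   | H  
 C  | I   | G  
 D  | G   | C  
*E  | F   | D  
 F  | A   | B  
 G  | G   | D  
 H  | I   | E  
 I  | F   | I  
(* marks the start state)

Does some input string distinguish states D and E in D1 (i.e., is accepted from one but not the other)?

Yes

Initial partition by acceptance: {B,C,D,H} | {A,E,F,G,I}.
Refine {B,C,D,H} on symbol 1: members go to different blocks, giving {B,D} and {C,H}.
Split {A,E,F,G,I} by δ(·,1) → {A,E,F,G} and {I}.
Stable partition: {B,D} | {A,E,F,G} | {C,H} | {I} — 4 equivalence classes.
D and E end up in different blocks, so they are distinguishable. For instance, the string 'ε' is accepted from only D.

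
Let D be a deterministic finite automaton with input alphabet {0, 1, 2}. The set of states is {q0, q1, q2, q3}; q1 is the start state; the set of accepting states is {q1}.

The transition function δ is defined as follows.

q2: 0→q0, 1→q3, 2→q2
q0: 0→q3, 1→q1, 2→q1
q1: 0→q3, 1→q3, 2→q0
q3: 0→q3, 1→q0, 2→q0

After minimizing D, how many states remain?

States {q2} cannot be reached from the start state, so discard them.
Initial partition by acceptance: {q1} | {q0,q3}.
On input 1, block {q0,q3} splits into {q0} and {q3}.
No further refinement is possible. Final partition (3 blocks): {q1} | {q0} | {q3}.

3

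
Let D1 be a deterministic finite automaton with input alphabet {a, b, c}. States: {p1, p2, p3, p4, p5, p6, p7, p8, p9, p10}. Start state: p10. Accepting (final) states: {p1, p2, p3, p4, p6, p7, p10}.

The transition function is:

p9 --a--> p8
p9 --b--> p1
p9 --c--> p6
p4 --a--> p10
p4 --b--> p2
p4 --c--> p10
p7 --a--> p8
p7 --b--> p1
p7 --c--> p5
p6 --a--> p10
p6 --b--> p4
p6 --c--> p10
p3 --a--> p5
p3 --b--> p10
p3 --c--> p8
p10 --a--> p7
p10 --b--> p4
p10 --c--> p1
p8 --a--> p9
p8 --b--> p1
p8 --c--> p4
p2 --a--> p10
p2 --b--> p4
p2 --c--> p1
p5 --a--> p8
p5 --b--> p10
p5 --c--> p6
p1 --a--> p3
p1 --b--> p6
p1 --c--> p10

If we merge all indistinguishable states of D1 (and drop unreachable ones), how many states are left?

Start with accepting vs non-accepting: {p1,p2,p3,p4,p6,p7,p10} | {p5,p8,p9}.
On input a, block {p1,p2,p3,p4,p6,p7,p10} splits into {p1,p2,p4,p6,p10} and {p3,p7}.
On input a, block {p1,p2,p4,p6,p10} splits into {p2,p4,p6} and {p1,p10}.
No further refinement is possible. Final partition (4 blocks): {p2,p4,p6} | {p5,p8,p9} | {p3,p7} | {p1,p10}.

4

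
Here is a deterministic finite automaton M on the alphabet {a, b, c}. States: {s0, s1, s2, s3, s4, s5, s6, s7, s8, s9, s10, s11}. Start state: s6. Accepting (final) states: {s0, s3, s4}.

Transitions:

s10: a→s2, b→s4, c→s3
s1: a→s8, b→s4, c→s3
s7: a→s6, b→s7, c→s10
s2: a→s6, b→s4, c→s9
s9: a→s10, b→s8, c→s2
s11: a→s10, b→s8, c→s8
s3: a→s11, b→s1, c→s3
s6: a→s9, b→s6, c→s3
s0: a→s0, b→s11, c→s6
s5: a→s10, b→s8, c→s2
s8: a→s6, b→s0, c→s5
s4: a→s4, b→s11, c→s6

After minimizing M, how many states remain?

6

First remove the unreachable states {s7}; 11 states remain.
Initial partition by acceptance: {s0,s3,s4} | {s1,s2,s5,s6,s8,s9,s10,s11}.
On input a, block {s0,s3,s4} splits into {s0,s4} and {s3}.
On input b, block {s1,s2,s5,s6,s8,s9,s10,s11} splits into {s1,s2,s8,s10} and {s5,s6,s9,s11}.
On input a, block {s1,s2,s8,s10} splits into {s1,s10} and {s2,s8}.
Split {s5,s6,s9,s11} by δ(·,a) → {s5,s9,s11} and {s6}.
The partition is now stable with 6 blocks: {s0,s4} | {s1,s10} | {s3} | {s5,s9,s11} | {s2,s8} | {s6}.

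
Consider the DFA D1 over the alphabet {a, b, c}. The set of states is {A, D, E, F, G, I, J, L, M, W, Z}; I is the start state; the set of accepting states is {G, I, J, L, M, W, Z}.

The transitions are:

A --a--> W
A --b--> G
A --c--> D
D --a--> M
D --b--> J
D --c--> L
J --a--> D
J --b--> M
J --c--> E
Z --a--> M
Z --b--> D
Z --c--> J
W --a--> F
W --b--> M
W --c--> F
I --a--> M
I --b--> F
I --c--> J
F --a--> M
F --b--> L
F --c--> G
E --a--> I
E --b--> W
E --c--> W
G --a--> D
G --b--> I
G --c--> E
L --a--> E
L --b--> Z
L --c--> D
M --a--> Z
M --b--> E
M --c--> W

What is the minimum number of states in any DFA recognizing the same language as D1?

States {A} cannot be reached from the start state, so discard them.
P0 = {G,I,J,L,M,W,Z} | {D,E,F}.
On input a, block {G,I,J,L,M,W,Z} splits into {G,J,L,W} and {I,M,Z}.
Stable partition: {G,J,L,W} | {D,E,F} | {I,M,Z} — 3 equivalence classes.

3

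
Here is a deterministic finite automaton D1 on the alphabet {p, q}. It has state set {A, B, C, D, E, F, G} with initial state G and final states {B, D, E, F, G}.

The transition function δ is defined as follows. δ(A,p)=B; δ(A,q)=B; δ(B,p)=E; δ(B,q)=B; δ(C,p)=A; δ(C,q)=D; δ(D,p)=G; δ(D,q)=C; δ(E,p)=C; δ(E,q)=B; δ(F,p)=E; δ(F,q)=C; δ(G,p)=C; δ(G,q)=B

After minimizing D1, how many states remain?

5

First remove the unreachable states {F}; 6 states remain.
P0 = {B,D,E,G} | {A,C}.
Split {B,D,E,G} by δ(·,p) → {B,D} and {E,G}.
Split {B,D} by δ(·,q) → {B} and {D}.
On input p, block {A,C} splits into {A} and {C}.
Stable partition: {B} | {A} | {E,G} | {D} | {C} — 5 equivalence classes.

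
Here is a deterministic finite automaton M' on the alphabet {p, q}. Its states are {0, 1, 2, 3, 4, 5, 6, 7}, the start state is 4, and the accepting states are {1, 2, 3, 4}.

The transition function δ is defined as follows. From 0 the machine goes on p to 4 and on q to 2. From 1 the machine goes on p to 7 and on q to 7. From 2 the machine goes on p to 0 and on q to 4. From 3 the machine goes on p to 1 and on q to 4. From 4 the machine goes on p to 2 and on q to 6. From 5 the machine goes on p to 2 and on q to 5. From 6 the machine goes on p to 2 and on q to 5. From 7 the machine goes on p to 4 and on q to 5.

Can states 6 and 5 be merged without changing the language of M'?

Yes

States {1,3,7} cannot be reached from the start state, so discard them.
Start with accepting vs non-accepting: {2,4} | {0,5,6}.
Split {2,4} by δ(·,p) → {2} and {4}.
Refine {0,5,6} on symbol p: members go to different blocks, giving {5,6} and {0}.
No further refinement is possible. Final partition (4 blocks): {2} | {5,6} | {4} | {0}.
6 and 5 lie in the same block of the stable partition, so they are equivalent — no string distinguishes them.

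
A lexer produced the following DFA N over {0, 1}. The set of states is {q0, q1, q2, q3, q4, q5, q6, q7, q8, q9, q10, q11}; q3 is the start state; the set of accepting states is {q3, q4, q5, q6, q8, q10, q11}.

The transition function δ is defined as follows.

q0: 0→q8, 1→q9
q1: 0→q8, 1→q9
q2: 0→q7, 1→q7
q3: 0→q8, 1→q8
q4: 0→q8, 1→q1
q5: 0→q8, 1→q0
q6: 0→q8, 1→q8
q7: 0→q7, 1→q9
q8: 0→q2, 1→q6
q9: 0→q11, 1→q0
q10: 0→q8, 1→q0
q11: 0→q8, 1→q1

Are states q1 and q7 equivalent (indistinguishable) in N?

No

Reachable states from the start: {q0,q1,q2,q3,q6,q7,q8,q9,q11}. Unreachable: {q4,q5,q10} — drop them.
Initial partition by acceptance: {q3,q6,q8,q11} | {q0,q1,q2,q7,q9}.
Split {q3,q6,q8,q11} by δ(·,0) → {q3,q6,q11} and {q8}.
Refine {q3,q6,q11} on symbol 1: members go to different blocks, giving {q3,q6} and {q11}.
Split {q0,q1,q2,q7,q9} by δ(·,0) → {q0,q1} and {q2,q7} and {q9}.
On input 1, block {q2,q7} splits into {q2} and {q7}.
The partition is now stable with 7 blocks: {q3,q6} | {q0,q1} | {q8} | {q11} | {q2} | {q9} | {q7}.
q1 and q7 end up in different blocks, so they are distinguishable. For instance, the string '0' is accepted from only q1.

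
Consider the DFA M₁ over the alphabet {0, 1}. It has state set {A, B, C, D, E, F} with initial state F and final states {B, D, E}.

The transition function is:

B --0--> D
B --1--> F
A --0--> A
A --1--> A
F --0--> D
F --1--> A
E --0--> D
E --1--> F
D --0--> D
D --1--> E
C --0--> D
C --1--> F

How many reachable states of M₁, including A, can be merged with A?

1

Reachable states from the start: {A,D,E,F}. Unreachable: {B,C} — drop them.
P0 = {D,E} | {A,F}.
On input 1, block {D,E} splits into {D} and {E}.
On input 0, block {A,F} splits into {A} and {F}.
Stable partition: {D} | {A} | {E} | {F} — 4 equivalence classes.
State A belongs to the block {A}, which has 1 states.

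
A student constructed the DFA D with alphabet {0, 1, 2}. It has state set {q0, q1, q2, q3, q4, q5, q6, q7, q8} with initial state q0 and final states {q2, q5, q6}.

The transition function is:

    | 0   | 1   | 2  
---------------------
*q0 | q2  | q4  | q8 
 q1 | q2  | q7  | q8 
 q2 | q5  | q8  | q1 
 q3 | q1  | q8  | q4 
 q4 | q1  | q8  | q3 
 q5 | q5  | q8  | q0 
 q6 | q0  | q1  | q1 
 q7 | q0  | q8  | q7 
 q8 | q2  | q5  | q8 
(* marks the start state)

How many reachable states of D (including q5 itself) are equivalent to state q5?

2

First remove the unreachable states {q6}; 8 states remain.
P0 = {q2,q5} | {q0,q1,q3,q4,q7,q8}.
On input 0, block {q0,q1,q3,q4,q7,q8} splits into {q0,q1,q8} and {q3,q4,q7}.
Refine {q0,q1,q8} on symbol 1: members go to different blocks, giving {q0,q1} and {q8}.
No further refinement is possible. Final partition (4 blocks): {q2,q5} | {q0,q1} | {q3,q4,q7} | {q8}.
State q5 belongs to the block {q2,q5}, which has 2 states.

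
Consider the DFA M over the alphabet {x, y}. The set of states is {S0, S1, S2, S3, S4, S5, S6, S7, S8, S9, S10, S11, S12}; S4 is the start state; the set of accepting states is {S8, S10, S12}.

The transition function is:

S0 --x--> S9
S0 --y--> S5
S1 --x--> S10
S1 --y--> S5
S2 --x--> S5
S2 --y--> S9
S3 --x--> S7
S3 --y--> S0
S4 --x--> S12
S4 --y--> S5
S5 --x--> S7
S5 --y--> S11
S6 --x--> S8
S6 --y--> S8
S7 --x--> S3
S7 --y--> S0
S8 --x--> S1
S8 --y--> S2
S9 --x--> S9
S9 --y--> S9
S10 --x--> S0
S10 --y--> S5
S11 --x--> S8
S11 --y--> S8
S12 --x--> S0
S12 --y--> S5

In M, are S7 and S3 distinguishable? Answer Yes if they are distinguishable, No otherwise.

No

First remove the unreachable states {S6}; 12 states remain.
Start with accepting vs non-accepting: {S8,S10,S12} | {S0,S1,S2,S3,S4,S5,S7,S9,S11}.
On input x, block {S0,S1,S2,S3,S4,S5,S7,S9,S11} splits into {S0,S2,S3,S5,S7,S9} and {S1,S4,S11}.
Refine {S8,S10,S12} on symbol x: members go to different blocks, giving {S10,S12} and {S8}.
Split {S0,S2,S3,S5,S7,S9} by δ(·,y) → {S0,S2,S3,S7,S9} and {S5}.
Refine {S0,S2,S3,S7,S9} on symbol x: members go to different blocks, giving {S0,S3,S7,S9} and {S2}.
Refine {S0,S3,S7,S9} on symbol y: members go to different blocks, giving {S3,S7,S9} and {S0}.
Split {S3,S7,S9} by δ(·,y) → {S3,S7} and {S9}.
On input x, block {S1,S4,S11} splits into {S1,S4} and {S11}.
No further refinement is possible. Final partition (9 blocks): {S10,S12} | {S3,S7} | {S1,S4} | {S8} | {S5} | {S2} | {S0} | {S9} | {S11}.
S7 and S3 lie in the same block of the stable partition, so they are equivalent — no string distinguishes them.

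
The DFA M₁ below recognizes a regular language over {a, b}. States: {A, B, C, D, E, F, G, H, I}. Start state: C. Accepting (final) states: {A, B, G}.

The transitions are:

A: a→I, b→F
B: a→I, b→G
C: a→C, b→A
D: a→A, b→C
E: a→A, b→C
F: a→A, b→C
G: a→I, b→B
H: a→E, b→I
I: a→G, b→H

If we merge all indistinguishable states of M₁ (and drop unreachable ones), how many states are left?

First remove the unreachable states {D}; 8 states remain.
Start with accepting vs non-accepting: {A,B,G} | {C,E,F,H,I}.
On input b, block {A,B,G} splits into {B,G} and {A}.
Refine {C,E,F,H,I} on symbol a: members go to different blocks, giving {C,H} and {E,F} and {I}.
On input a, block {C,H} splits into {C} and {H}.
No further refinement is possible. Final partition (6 blocks): {B,G} | {C} | {A} | {E,F} | {I} | {H}.

6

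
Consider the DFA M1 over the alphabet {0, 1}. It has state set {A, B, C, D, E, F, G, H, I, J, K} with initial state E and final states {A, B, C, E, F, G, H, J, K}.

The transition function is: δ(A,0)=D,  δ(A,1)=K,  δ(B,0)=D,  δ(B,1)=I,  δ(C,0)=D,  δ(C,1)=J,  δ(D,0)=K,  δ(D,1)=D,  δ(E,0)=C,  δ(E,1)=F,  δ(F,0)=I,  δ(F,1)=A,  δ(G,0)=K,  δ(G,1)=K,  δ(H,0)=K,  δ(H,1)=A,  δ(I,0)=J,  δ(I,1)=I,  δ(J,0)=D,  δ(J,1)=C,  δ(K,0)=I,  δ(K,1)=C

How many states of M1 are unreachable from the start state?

3

No path from E leads to B, G, H; the other 8 states are all reachable.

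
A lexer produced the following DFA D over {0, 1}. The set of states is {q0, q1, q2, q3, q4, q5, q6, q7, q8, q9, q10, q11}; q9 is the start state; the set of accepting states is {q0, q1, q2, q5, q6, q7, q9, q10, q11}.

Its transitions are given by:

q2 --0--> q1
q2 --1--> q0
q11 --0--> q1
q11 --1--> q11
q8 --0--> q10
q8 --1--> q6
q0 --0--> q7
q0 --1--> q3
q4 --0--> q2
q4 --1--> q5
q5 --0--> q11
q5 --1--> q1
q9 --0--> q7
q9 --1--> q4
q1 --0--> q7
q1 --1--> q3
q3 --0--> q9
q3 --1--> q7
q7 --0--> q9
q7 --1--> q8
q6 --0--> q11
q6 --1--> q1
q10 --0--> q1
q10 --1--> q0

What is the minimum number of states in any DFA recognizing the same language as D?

Every state is reachable, so we keep all 12.
Start with accepting vs non-accepting: {q0,q1,q2,q5,q6,q7,q9,q10,q11} | {q3,q4,q8}.
Refine {q0,q1,q2,q5,q6,q7,q9,q10,q11} on symbol 1: members go to different blocks, giving {q2,q5,q6,q10,q11} and {q0,q1,q7,q9}.
Refine {q2,q5,q6,q10,q11} on symbol 0: members go to different blocks, giving {q2,q10,q11} and {q5,q6}.
Refine {q2,q10,q11} on symbol 1: members go to different blocks, giving {q2,q10} and {q11}.
Refine {q3,q4,q8} on symbol 0: members go to different blocks, giving {q4,q8} and {q3}.
Split {q0,q1,q7,q9} by δ(·,1) → {q0,q1} and {q7,q9}.
The partition is now stable with 7 blocks: {q2,q10} | {q4,q8} | {q0,q1} | {q5,q6} | {q11} | {q3} | {q7,q9}.

7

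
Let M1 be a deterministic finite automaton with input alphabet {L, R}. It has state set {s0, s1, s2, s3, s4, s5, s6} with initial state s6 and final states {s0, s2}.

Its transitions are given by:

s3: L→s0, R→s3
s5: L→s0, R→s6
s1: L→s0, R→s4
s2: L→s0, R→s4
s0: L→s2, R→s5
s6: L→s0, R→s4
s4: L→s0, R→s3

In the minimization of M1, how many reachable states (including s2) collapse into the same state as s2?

2

States {s1} cannot be reached from the start state, so discard them.
P0 = {s0,s2} | {s3,s4,s5,s6}.
Stable partition: {s0,s2} | {s3,s4,s5,s6} — 2 equivalence classes.
State s2 belongs to the block {s0,s2}, which has 2 states.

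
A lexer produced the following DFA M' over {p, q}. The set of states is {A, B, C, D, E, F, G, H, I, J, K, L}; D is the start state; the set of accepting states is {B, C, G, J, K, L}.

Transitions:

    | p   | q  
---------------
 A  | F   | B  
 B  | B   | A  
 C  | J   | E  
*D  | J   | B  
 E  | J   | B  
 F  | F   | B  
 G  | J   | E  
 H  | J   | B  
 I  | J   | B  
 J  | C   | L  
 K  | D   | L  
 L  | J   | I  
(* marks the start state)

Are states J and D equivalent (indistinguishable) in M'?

Reachable states from the start: {A,B,C,D,E,F,I,J,L}. Unreachable: {G,H,K} — drop them.
Start with accepting vs non-accepting: {B,C,J,L} | {A,D,E,F,I}.
Refine {B,C,J,L} on symbol q: members go to different blocks, giving {B,C,L} and {J}.
Split {B,C,L} by δ(·,p) → {C,L} and {B}.
On input p, block {A,D,E,F,I} splits into {D,E,I} and {A,F}.
No further refinement is possible. Final partition (5 blocks): {C,L} | {D,E,I} | {J} | {B} | {A,F}.
J and D end up in different blocks, so they are distinguishable. For instance, the string 'ε' is accepted from only J.

No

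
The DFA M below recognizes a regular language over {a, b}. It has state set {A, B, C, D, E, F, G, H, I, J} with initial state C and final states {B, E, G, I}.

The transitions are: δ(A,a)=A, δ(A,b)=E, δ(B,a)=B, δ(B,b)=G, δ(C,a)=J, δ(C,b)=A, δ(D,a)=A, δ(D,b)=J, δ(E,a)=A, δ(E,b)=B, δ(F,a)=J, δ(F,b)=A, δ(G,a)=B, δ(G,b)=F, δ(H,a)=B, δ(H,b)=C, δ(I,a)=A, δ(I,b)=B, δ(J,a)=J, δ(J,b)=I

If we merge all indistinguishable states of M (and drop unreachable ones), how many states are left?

5

Reachable states from the start: {A,B,C,E,F,G,I,J}. Unreachable: {D,H} — drop them.
P0 = {B,E,G,I} | {A,C,F,J}.
On input a, block {B,E,G,I} splits into {B,G} and {E,I}.
Split {B,G} by δ(·,b) → {B} and {G}.
Refine {A,C,F,J} on symbol b: members go to different blocks, giving {A,J} and {C,F}.
No further refinement is possible. Final partition (5 blocks): {B} | {A,J} | {E,I} | {G} | {C,F}.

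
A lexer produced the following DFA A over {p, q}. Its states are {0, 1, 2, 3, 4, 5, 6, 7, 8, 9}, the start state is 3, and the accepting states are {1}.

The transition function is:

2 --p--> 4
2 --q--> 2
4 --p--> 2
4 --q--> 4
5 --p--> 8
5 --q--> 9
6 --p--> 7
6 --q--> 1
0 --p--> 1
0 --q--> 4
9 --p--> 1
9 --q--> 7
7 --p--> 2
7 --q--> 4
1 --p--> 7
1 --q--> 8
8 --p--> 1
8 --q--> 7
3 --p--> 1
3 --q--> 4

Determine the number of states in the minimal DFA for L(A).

3

States {0,5,6,9} cannot be reached from the start state, so discard them.
Initial partition by acceptance: {1} | {2,3,4,7,8}.
On input p, block {2,3,4,7,8} splits into {2,4,7} and {3,8}.
No further refinement is possible. Final partition (3 blocks): {1} | {2,4,7} | {3,8}.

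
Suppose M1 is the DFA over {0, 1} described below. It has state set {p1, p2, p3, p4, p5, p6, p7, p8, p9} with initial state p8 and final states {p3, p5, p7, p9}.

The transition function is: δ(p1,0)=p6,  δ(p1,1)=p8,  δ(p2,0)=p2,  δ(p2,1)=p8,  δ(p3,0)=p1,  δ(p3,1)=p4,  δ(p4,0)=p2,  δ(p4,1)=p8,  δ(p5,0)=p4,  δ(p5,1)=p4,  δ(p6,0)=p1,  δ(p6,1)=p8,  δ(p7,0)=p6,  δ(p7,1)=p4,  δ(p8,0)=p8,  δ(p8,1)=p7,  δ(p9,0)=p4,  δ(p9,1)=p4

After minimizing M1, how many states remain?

3

First remove the unreachable states {p3,p5,p9}; 6 states remain.
Initial partition by acceptance: {p7} | {p1,p2,p4,p6,p8}.
On input 1, block {p1,p2,p4,p6,p8} splits into {p1,p2,p4,p6} and {p8}.
The partition is now stable with 3 blocks: {p7} | {p1,p2,p4,p6} | {p8}.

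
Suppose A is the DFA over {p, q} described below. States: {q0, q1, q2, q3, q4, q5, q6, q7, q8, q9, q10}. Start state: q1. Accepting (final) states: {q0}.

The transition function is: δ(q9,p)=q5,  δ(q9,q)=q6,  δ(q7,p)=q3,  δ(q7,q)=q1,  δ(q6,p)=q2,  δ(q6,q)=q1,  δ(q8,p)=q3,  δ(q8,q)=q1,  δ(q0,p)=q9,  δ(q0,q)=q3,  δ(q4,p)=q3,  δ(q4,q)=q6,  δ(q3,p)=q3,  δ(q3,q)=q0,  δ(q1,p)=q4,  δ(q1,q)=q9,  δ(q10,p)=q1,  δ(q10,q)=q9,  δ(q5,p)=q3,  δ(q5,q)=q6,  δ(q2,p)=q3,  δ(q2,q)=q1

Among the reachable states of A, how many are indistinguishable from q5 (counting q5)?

3

First remove the unreachable states {q7,q8,q10}; 8 states remain.
Initial partition by acceptance: {q0} | {q1,q2,q3,q4,q5,q6,q9}.
Refine {q1,q2,q3,q4,q5,q6,q9} on symbol q: members go to different blocks, giving {q1,q2,q4,q5,q6,q9} and {q3}.
On input p, block {q1,q2,q4,q5,q6,q9} splits into {q1,q6,q9} and {q2,q4,q5}.
Stable partition: {q0} | {q1,q6,q9} | {q3} | {q2,q4,q5} — 4 equivalence classes.
The equivalence class containing q5 is {q2,q4,q5}, of size 3.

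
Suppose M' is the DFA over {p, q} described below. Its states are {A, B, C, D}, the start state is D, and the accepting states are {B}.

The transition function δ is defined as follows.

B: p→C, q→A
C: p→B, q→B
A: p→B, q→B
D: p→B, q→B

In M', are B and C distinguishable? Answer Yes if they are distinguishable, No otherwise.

Yes

Every state is reachable, so we keep all 4.
Initial partition by acceptance: {B} | {A,C,D}.
No further refinement is possible. Final partition (2 blocks): {B} | {A,C,D}.
B and C end up in different blocks, so they are distinguishable. For instance, the string 'ε' is accepted from only B.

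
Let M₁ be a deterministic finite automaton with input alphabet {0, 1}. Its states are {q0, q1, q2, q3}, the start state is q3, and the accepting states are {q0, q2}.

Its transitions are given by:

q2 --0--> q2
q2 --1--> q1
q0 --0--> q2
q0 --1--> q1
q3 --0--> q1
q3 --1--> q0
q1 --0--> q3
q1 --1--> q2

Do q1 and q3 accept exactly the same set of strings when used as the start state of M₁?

Yes

Initial partition by acceptance: {q0,q2} | {q1,q3}.
No further refinement is possible. Final partition (2 blocks): {q0,q2} | {q1,q3}.
q1 and q3 lie in the same block of the stable partition, so they are equivalent — no string distinguishes them.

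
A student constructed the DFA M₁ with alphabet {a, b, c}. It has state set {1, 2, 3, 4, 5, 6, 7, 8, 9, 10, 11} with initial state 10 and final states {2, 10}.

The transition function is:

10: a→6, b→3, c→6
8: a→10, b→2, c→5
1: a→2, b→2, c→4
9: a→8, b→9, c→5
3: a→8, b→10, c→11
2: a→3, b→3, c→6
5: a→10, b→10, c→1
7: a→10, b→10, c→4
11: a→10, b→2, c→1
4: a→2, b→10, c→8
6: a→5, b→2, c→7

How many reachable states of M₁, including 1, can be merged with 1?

6

First remove the unreachable states {9}; 10 states remain.
Initial partition by acceptance: {2,10} | {1,3,4,5,6,7,8,11}.
Refine {1,3,4,5,6,7,8,11} on symbol a: members go to different blocks, giving {1,4,5,7,8,11} and {3,6}.
The partition is now stable with 3 blocks: {2,10} | {1,4,5,7,8,11} | {3,6}.
The equivalence class containing 1 is {1,4,5,7,8,11}, of size 6.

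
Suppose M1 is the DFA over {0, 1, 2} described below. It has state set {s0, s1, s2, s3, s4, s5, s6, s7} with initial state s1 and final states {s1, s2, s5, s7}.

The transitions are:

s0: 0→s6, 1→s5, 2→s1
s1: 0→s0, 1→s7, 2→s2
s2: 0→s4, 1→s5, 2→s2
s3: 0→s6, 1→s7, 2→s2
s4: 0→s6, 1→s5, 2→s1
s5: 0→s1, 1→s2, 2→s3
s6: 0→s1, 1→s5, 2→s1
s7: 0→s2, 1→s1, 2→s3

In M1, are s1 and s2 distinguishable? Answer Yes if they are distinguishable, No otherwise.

P0 = {s1,s2,s5,s7} | {s0,s3,s4,s6}.
Refine {s1,s2,s5,s7} on symbol 0: members go to different blocks, giving {s1,s2} and {s5,s7}.
Refine {s0,s3,s4,s6} on symbol 0: members go to different blocks, giving {s0,s3,s4} and {s6}.
No further refinement is possible. Final partition (4 blocks): {s1,s2} | {s0,s3,s4} | {s5,s7} | {s6}.
s1 and s2 lie in the same block of the stable partition, so they are equivalent — no string distinguishes them.

No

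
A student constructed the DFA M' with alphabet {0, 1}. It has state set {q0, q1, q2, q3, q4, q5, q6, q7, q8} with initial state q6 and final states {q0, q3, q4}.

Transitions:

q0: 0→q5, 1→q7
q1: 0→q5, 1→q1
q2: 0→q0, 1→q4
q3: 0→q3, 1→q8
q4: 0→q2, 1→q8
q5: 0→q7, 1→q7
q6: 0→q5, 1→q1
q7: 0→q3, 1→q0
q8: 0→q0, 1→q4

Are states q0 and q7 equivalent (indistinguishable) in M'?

No

Every state is reachable, so we keep all 9.
P0 = {q0,q3,q4} | {q1,q2,q5,q6,q7,q8}.
On input 0, block {q0,q3,q4} splits into {q0,q4} and {q3}.
Split {q1,q2,q5,q6,q7,q8} by δ(·,0) → {q1,q5,q6} and {q2,q8} and {q7}.
On input 0, block {q0,q4} splits into {q0} and {q4}.
Split {q1,q5,q6} by δ(·,0) → {q1,q6} and {q5}.
The partition is now stable with 7 blocks: {q0} | {q1,q6} | {q3} | {q2,q8} | {q7} | {q4} | {q5}.
q0 and q7 end up in different blocks, so they are distinguishable. For instance, the string 'ε' is accepted from only q0.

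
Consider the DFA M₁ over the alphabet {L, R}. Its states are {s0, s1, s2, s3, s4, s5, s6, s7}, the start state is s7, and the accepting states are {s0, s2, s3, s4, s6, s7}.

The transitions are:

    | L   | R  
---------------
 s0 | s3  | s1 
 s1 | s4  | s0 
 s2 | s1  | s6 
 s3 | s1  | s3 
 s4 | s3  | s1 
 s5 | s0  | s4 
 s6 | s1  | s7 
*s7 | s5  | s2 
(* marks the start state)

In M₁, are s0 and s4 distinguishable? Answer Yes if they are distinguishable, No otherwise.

Every state is reachable, so we keep all 8.
P0 = {s0,s2,s3,s4,s6,s7} | {s1,s5}.
On input L, block {s0,s2,s3,s4,s6,s7} splits into {s2,s3,s6,s7} and {s0,s4}.
The partition is now stable with 3 blocks: {s2,s3,s6,s7} | {s1,s5} | {s0,s4}.
s0 and s4 lie in the same block of the stable partition, so they are equivalent — no string distinguishes them.

No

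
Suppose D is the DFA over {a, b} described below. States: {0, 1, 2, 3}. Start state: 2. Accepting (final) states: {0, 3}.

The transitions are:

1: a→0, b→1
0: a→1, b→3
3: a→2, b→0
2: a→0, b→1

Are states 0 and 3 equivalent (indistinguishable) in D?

All states are reachable from the start state.
P0 = {0,3} | {1,2}.
The partition is now stable with 2 blocks: {0,3} | {1,2}.
0 and 3 lie in the same block of the stable partition, so they are equivalent — no string distinguishes them.

Yes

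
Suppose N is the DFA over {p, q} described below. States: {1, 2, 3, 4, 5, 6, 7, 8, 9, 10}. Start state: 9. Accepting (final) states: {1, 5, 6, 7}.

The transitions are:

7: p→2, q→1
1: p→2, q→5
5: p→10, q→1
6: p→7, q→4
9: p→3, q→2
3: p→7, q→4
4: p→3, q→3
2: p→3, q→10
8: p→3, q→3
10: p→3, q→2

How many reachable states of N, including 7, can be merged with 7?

First remove the unreachable states {6,8}; 8 states remain.
Initial partition by acceptance: {1,5,7} | {2,3,4,9,10}.
Split {2,3,4,9,10} by δ(·,p) → {2,4,9,10} and {3}.
On input q, block {2,4,9,10} splits into {2,9,10} and {4}.
No further refinement is possible. Final partition (4 blocks): {1,5,7} | {2,9,10} | {3} | {4}.
The equivalence class containing 7 is {1,5,7}, of size 3.

3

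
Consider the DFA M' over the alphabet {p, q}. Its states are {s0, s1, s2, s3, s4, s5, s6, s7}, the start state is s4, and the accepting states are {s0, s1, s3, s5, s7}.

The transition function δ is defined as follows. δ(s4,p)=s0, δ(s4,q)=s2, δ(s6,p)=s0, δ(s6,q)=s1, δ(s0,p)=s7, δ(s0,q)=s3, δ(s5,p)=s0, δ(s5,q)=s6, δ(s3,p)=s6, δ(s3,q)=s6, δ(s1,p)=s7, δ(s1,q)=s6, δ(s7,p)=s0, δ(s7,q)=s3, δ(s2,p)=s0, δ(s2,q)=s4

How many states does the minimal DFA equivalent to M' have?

Reachable states from the start: {s0,s1,s2,s3,s4,s6,s7}. Unreachable: {s5} — drop them.
Start with accepting vs non-accepting: {s0,s1,s3,s7} | {s2,s4,s6}.
Refine {s0,s1,s3,s7} on symbol p: members go to different blocks, giving {s0,s1,s7} and {s3}.
Split {s0,s1,s7} by δ(·,q) → {s0,s7} and {s1}.
On input q, block {s2,s4,s6} splits into {s2,s4} and {s6}.
Stable partition: {s0,s7} | {s2,s4} | {s3} | {s1} | {s6} — 5 equivalence classes.

5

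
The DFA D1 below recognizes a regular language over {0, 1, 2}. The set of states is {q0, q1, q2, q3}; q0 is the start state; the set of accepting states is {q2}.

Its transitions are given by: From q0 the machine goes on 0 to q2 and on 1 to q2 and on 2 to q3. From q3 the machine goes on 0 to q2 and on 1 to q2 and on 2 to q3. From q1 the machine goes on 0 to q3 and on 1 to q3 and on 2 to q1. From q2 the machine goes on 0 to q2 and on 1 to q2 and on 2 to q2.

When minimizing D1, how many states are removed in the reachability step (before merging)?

No path from q0 leads to q1; the other 3 states are all reachable.

1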